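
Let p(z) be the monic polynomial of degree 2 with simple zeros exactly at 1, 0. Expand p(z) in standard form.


The polynomial is p(z) = ∏_{α ∈ S} (z − α), where S = {1, 0}.
Expanding the product yields: p(z) = z^2 -z.
The resulting polynomial has degree 2 and real coefficients as required.

p(z) = z^2 -z.


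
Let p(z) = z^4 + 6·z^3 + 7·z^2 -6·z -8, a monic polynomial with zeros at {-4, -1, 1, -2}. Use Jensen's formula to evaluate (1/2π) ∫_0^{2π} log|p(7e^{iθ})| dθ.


Zeros: -4, -2, -1, 1; r = 7.
Inside |z| < r: -4, -2, -1, 1. Outside (|z| ≥ r): ∅.
p(0) = -8, so log|p(0)| = log(8) = 2.0794.
Apply Jensen: I(r) = log|p(0)| + Σ_k log(r/|z_k|), summed over zeros inside |z| < r.
  log(r/|z_k|) for z_k = -4: log(7/4) = 0.5596
  log(r/|z_k|) for z_k = -1: log(7/1) = 1.9459
  log(r/|z_k|) for z_k = 1: log(7/1) = 1.9459
  log(r/|z_k|) for z_k = -2: log(7/2) = 1.2528
Sum over inside zeros: 5.7042.
I(r) = log|p(0)| + (inside sum) = 2.0794 + 5.7042 = 7.7836.
Closed form (all zeros inside, monic): I(r) = n·log(r) = 4·log(7) = 7.7836. ✓

I(r) ≈ 7.7836.


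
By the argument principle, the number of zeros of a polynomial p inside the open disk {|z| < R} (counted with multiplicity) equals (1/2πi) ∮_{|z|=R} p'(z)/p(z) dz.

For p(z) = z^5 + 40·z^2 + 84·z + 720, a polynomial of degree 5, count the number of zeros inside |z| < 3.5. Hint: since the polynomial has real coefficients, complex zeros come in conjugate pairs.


The zeros of p are: (-1 + 3i), (-1 - 3i), -4, (3 + 3i), (3 - 3i).
Their magnitudes are: 3.162, 3.162, 4, 4.243, 4.243.
Zeros with |z| < R = 3.5: (-1 + 3i), (-1 - 3i).
Count = 2.
By the argument principle, (1/2πi) ∮_{|z|=R} p'(z)/p(z) dz equals exactly this count.

Number of zeros inside |z| < 3.5: 2.


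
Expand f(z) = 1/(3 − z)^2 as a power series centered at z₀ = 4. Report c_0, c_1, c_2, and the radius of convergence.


Let w = z − z₀, so z = z₀ + w.
Then 3 − z = 3 − (z₀ + w) = (3 − z₀) − w = -1 − w.
f(z) = 1/(-1 − w)^2 = (1/(-1)^2) · (1 − w/(-1))^{−2}.
By the binomial series (1−u)^{−2} = Σ_{n≥0} C(n+1, 1) u^n for |u|<1, with u = w/(-1):
  c_n = C(n+1, 1) / (-1)^(n+2).
  c_0 = 1/(-1)^2 = 1.
  c_1 = 2/(-1)^3 = -2.
  c_2 = 3/(-1)^4 = 3.
The series is valid for |w/d| < 1, i.e. |z − z₀| < |d|.
Radius of convergence: R = |3 − z₀| = |-1| = 1 (distance from z₀ to the singularity z = 3).

c_0 = 1, c_1 = -2, c_2 = 3; R = 1.


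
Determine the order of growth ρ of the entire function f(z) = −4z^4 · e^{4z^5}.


M(r) = max_{|z|=r} |-4|·|z|^4·|e^{4z^5}| = 4·r^4 · e^{4r^5} (the factors attain their maxima compatibly on |z|=r). Then log M(r) = log 4 + 4·log r + 4r^5, dominated by the last term, so log log M(r) ~ 5·log r. The polynomial factor -4z^4 contributes only a log r term and does not affect the order. ρ = 5.
Therefore ρ = 5.

Order ρ = 5.


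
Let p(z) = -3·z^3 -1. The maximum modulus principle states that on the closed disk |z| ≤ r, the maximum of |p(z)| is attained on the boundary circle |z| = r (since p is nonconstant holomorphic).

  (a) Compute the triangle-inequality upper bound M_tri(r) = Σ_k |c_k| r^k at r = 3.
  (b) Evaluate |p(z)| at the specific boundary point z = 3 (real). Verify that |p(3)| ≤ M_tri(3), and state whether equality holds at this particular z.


Coefficients: c_0 = -1, c_1 = 0, c_2 = 0, c_3 = -3. Radius r = 3.
Part (a). Triangle bound: M_tri(r) = Σ_k |c_k| r^k
  = |-1|·3^0 + |0|·3^1 + |0|·3^2 + |-3|·3^3
  = 1 + 0 + 0 + 81 = 82.
This bounds M(r) := max_{|z|=r} |p(z)| from above; equality holds iff all terms c_k z^k can be made to align in phase at a single z on |z|=r.
Part (b). At z = 3 (real, on the circle |z| = r):
  p(3) = (-1)·3^0 + (0)·3^1 + (0)·3^2 + (-3)·3^3 = -82.
  |p(3)| = 82.
Since all nonzero coefficients share the same sign, |p(3)| = 82 = M_tri(3); the triangle bound is attained at z = 3, so in fact M(r) = 82.

M_tri(3) = 82; |p(3)| = 82; equality at z=3: yes.


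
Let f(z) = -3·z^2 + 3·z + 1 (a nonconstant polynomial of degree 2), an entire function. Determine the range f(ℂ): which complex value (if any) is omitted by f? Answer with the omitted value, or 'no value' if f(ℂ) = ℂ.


Little Picard bounds the complement of f(ℂ) to at most one point.
For every w ∈ ℂ, the equation p(z) − w = 0 is a nonconstant polynomial in z and hence has at least one root by the fundamental theorem of algebra. So p is surjective onto ℂ, omitting no value.

Omitted value: no value.


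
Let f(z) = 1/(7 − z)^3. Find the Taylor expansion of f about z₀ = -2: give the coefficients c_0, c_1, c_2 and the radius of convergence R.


Let w = z − z₀, so z = z₀ + w.
Then 7 − z = 7 − (z₀ + w) = (7 − z₀) − w = 9 − w.
f(z) = 1/(9 − w)^3 = (1/(9)^3) · (1 − w/(9))^{−3}.
By the binomial series (1−u)^{−3} = Σ_{n≥0} C(n+2, 2) u^n for |u|<1, with u = w/(9):
  c_n = C(n+2, 2) / (9)^(n+3).
  c_0 = 1/(9)^3 = 1/729.
  c_1 = 3/(9)^4 = 1/2187.
  c_2 = 6/(9)^5 = 2/19683.
The series is valid for |w/d| < 1, i.e. |z − z₀| < |d|.
Radius of convergence: R = |7 − z₀| = |9| = 9 (distance from z₀ to the singularity z = 7).

c_0 = 1/729, c_1 = 1/2187, c_2 = 2/19683; R = 9.


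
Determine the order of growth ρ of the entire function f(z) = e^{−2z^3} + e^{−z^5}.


Each summand is entire of order 3 and 5 respectively (as in the single-exponential case). The order of a sum is at most the max of the orders, so ρ ≤ 5. For the lower bound: on |z|=r choose arg z so that -1z^5 is real positive; then |e^{-1z^5}| = e^{1r^5} while |e^{-2z^3}| ≤ e^{2r^3} = o(e^{1r^5}). So |f| ≥ e^{1r^5}(1 − o(1)) and ρ ≥ 5. Hence ρ = max(3, 5) = 5.
Therefore ρ = 5.

Order ρ = 5.


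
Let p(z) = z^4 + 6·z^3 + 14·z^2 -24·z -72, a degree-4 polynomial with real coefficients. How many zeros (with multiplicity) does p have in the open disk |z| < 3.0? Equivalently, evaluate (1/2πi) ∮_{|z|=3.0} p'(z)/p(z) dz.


The zeros of p are: -2, 2, (-3 + 3i), (-3 - 3i).
Their magnitudes are: 2, 2, 4.243, 4.243.
Zeros with |z| < R = 3.0: -2, 2.
Count = 2.
By the argument principle, (1/2πi) ∮_{|z|=R} p'(z)/p(z) dz equals exactly this count.

Number of zeros inside |z| < 3.0: 2.


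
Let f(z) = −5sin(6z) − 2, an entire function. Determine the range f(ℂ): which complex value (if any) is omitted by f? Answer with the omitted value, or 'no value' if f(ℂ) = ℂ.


Little Picard bounds the complement of f(ℂ) to at most one point.
sin is entire and surjective onto ℂ: for every w ∈ ℂ, sin(ζ) = w has a solution ζ ∈ ℂ (e.g., via the complex inverse arcsin). With ζ = 6z this gives z = ζ/(6). Then -5·sin(6z) takes every value in -5·ℂ = ℂ, and adding -2 is a bijection of ℂ. So f is surjective and omits no value. (Note: only on the real line is sin bounded by [−1, 1].)

Omitted value: no value.


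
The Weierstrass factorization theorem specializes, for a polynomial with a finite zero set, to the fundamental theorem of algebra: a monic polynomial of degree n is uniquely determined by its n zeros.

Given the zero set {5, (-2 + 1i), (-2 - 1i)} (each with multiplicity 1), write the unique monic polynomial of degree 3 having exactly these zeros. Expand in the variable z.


The polynomial is p(z) = ∏_{α ∈ S} (z − α), where S = {5, (-2 + 1i), (-2 - 1i)}.
Expanding the product yields: p(z) = z^3 -z^2 -15·z -25.
Note conjugate pairs combine to real quadratics: (z − (-2+1i))(z − (-2−1i)) = z² + 4z + 5.
The resulting polynomial has degree 3 and real coefficients as required.

p(z) = z^3 -z^2 -15·z -25.


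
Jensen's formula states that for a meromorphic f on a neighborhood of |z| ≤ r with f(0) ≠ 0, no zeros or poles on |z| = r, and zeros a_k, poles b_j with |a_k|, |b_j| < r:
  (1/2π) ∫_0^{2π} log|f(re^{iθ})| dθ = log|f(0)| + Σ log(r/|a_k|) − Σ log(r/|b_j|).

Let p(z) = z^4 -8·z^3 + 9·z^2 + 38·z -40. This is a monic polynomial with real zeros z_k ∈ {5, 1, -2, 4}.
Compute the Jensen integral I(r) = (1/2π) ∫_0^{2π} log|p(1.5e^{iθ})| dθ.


Zeros: -2, 1, 4, 5; r = 1.5.
Inside |z| < r: 1. Outside (|z| ≥ r): -2, 4, 5.
p(0) = -40, so log|p(0)| = log(40) = 3.6889.
Apply Jensen: I(r) = log|p(0)| + Σ_k log(r/|z_k|), summed over zeros inside |z| < r.
  log(r/|z_k|) for z_k = 1: log(1.5/1) = 0.4055
  Outside zeros (-2, 4, 5) contribute nothing to the Jensen sum.
Sum over inside zeros: 0.4055.
I(r) = log|p(0)| + (inside sum) = 3.6889 + 0.4055 = 4.0943.
Note: since some zeros are outside |z| ≤ r, the simplified n·log(r) form does NOT apply — only the inside zeros contribute.

I(r) ≈ 4.0943.


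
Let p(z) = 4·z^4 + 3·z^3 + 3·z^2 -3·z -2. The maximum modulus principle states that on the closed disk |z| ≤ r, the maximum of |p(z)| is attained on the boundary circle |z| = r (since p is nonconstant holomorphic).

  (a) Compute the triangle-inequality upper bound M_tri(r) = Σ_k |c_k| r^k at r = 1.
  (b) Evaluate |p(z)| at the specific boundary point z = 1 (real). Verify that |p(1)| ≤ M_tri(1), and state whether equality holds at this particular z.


Coefficients: c_0 = -2, c_1 = -3, c_2 = 3, c_3 = 3, c_4 = 4. Radius r = 1.
Part (a). Triangle bound: M_tri(r) = Σ_k |c_k| r^k
  = |-2|·1^0 + |-3|·1^1 + |3|·1^2 + |3|·1^3 + |4|·1^4
  = 2 + 3 + 3 + 3 + 4 = 15.
This bounds M(r) := max_{|z|=r} |p(z)| from above; equality holds iff all terms c_k z^k can be made to align in phase at a single z on |z|=r.
Part (b). At z = 1 (real, on the circle |z| = r):
  p(1) = (-2)·1^0 + (-3)·1^1 + (3)·1^2 + (3)·1^3 + (4)·1^4 = 5.
  |p(1)| = 5.
Check: |p(1)| = 5 ≤ 15 = M_tri(1). ✓ Equality does not hold at z = 1 (the coefficients have mixed signs, so the terms do not all align in phase there).

M_tri(1) = 15; |p(1)| = 5; equality at z=1: no.


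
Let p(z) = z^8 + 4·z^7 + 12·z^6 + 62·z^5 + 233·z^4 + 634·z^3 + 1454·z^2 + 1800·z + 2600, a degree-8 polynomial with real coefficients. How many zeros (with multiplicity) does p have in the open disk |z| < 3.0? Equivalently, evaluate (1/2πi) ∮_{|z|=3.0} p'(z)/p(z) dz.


The zeros of p are: (0 + 2i), (0 - 2i), (2 + 3i), (2 - 3i), (-3 + 1i), (-3 - 1i), (-1 + 2i), (-1 - 2i).
Their magnitudes are: 2, 2, 3.606, 3.606, 3.162, 3.162, 2.236, 2.236.
Zeros with |z| < R = 3.0: (0 + 2i), (0 - 2i), (-1 + 2i), (-1 - 2i).
Count = 4.
By the argument principle, (1/2πi) ∮_{|z|=R} p'(z)/p(z) dz equals exactly this count.

Number of zeros inside |z| < 3.0: 4.


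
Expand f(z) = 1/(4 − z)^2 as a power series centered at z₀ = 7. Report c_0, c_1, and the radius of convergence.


Let w = z − z₀, so z = z₀ + w.
Then 4 − z = 4 − (z₀ + w) = (4 − z₀) − w = -3 − w.
f(z) = 1/(-3 − w)^2 = (1/(-3)^2) · (1 − w/(-3))^{−2}.
By the binomial series (1−u)^{−2} = Σ_{n≥0} C(n+1, 1) u^n for |u|<1, with u = w/(-3):
  c_n = C(n+1, 1) / (-3)^(n+2).
  c_0 = 1/(-3)^2 = 1/9.
  c_1 = 2/(-3)^3 = -2/27.
The series is valid for |w/d| < 1, i.e. |z − z₀| < |d|.
Radius of convergence: R = |4 − z₀| = |-3| = 3 (distance from z₀ to the singularity z = 4).

c_0 = 1/9, c_1 = -2/27; R = 3.


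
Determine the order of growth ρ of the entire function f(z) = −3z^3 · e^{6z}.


M(r) = max_{|z|=r} |-3|·|z|^3·|e^{6z}| = 3·r^3 · e^{6r^1} (the factors attain their maxima compatibly on |z|=r). Then log M(r) = log 3 + 3·log r + 6r^1, dominated by the last term, so log log M(r) ~ 1·log r. The polynomial factor -3z^3 contributes only a log r term and does not affect the order. ρ = 1.
Therefore ρ = 1.

Order ρ = 1.


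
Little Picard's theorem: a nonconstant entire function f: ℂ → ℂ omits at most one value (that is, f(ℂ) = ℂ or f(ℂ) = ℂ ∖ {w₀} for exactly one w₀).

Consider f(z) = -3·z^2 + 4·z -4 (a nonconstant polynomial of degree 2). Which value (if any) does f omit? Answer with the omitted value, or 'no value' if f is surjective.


Little Picard bounds the complement of f(ℂ) to at most one point.
For every w ∈ ℂ, the equation p(z) − w = 0 is a nonconstant polynomial in z and hence has at least one root by the fundamental theorem of algebra. So p is surjective onto ℂ, omitting no value.

Omitted value: no value.


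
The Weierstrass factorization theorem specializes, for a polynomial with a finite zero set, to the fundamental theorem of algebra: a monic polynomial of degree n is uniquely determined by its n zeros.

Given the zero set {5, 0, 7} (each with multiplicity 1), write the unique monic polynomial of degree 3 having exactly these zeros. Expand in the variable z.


The polynomial is p(z) = ∏_{α ∈ S} (z − α), where S = {5, 0, 7}.
Expanding the product yields: p(z) = z^3 -12·z^2 + 35·z.
The resulting polynomial has degree 3 and real coefficients as required.

p(z) = z^3 -12·z^2 + 35·z.


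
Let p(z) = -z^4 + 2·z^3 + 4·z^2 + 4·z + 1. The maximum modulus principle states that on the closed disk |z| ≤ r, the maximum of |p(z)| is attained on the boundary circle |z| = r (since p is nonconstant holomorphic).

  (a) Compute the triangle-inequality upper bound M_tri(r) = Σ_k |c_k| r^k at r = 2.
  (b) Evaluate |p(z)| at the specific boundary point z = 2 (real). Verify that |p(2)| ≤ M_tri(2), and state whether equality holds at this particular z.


Coefficients: c_0 = 1, c_1 = 4, c_2 = 4, c_3 = 2, c_4 = -1. Radius r = 2.
Part (a). Triangle bound: M_tri(r) = Σ_k |c_k| r^k
  = |1|·2^0 + |4|·2^1 + |4|·2^2 + |2|·2^3 + |-1|·2^4
  = 1 + 8 + 16 + 16 + 16 = 57.
This bounds M(r) := max_{|z|=r} |p(z)| from above; equality holds iff all terms c_k z^k can be made to align in phase at a single z on |z|=r.
Part (b). At z = 2 (real, on the circle |z| = r):
  p(2) = (1)·2^0 + (4)·2^1 + (4)·2^2 + (2)·2^3 + (-1)·2^4 = 25.
  |p(2)| = 25.
Check: |p(2)| = 25 ≤ 57 = M_tri(2). ✓ Equality does not hold at z = 2 (the coefficients have mixed signs, so the terms do not all align in phase there).

M_tri(2) = 57; |p(2)| = 25; equality at z=2: no.


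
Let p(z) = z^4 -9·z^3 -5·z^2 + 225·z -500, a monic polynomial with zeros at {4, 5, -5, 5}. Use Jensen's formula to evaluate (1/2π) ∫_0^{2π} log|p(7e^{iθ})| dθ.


Zeros: -5, 4, 5, 5; r = 7.
Inside |z| < r: -5, 4, 5, 5. Outside (|z| ≥ r): ∅.
p(0) = -500, so log|p(0)| = log(500) = 6.2146.
Apply Jensen: I(r) = log|p(0)| + Σ_k log(r/|z_k|), summed over zeros inside |z| < r.
  log(r/|z_k|) for z_k = 4: log(7/4) = 0.5596
  log(r/|z_k|) for z_k = 5: log(7/5) = 0.3365
  log(r/|z_k|) for z_k = -5: log(7/5) = 0.3365
  log(r/|z_k|) for z_k = 5: log(7/5) = 0.3365
Sum over inside zeros: 1.5690.
I(r) = log|p(0)| + (inside sum) = 6.2146 + 1.5690 = 7.7836.
Closed form (all zeros inside, monic): I(r) = n·log(r) = 4·log(7) = 7.7836. ✓

I(r) ≈ 7.7836.


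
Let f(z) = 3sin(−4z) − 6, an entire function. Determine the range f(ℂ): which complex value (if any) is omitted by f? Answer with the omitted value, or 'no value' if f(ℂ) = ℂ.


Little Picard bounds the complement of f(ℂ) to at most one point.
sin is entire and surjective onto ℂ: for every w ∈ ℂ, sin(ζ) = w has a solution ζ ∈ ℂ (e.g., via the complex inverse arcsin). With ζ = −4z this gives z = ζ/(-4). Then 3·sin(−4z) takes every value in 3·ℂ = ℂ, and adding -6 is a bijection of ℂ. So f is surjective and omits no value. (Note: only on the real line is sin bounded by [−1, 1].)

Omitted value: no value.


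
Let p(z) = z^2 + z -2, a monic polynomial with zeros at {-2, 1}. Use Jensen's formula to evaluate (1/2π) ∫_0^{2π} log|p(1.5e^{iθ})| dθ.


Zeros: -2, 1; r = 1.5.
Inside |z| < r: 1. Outside (|z| ≥ r): -2.
p(0) = -2, so log|p(0)| = log(2) = 0.6931.
Apply Jensen: I(r) = log|p(0)| + Σ_k log(r/|z_k|), summed over zeros inside |z| < r.
  log(r/|z_k|) for z_k = 1: log(1.5/1) = 0.4055
  Outside zeros (-2) contribute nothing to the Jensen sum.
Sum over inside zeros: 0.4055.
I(r) = log|p(0)| + (inside sum) = 0.6931 + 0.4055 = 1.0986.
Note: since some zeros are outside |z| ≤ r, the simplified n·log(r) form does NOT apply — only the inside zeros contribute.

I(r) ≈ 1.0986.


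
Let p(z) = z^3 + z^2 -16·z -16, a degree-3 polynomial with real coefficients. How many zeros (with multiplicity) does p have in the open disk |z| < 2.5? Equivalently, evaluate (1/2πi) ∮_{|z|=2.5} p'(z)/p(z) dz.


The zeros of p are: -1, 4, -4.
Their magnitudes are: 1, 4, 4.
Zeros with |z| < R = 2.5: -1.
Count = 1.
By the argument principle, (1/2πi) ∮_{|z|=R} p'(z)/p(z) dz equals exactly this count.

Number of zeros inside |z| < 2.5: 1.


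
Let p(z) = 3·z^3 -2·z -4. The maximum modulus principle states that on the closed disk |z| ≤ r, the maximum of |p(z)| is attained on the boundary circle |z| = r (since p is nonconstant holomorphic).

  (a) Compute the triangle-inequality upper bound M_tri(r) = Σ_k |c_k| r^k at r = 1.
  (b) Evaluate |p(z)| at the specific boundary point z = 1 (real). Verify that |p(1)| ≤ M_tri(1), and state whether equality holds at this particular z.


Coefficients: c_0 = -4, c_1 = -2, c_2 = 0, c_3 = 3. Radius r = 1.
Part (a). Triangle bound: M_tri(r) = Σ_k |c_k| r^k
  = |-4|·1^0 + |-2|·1^1 + |0|·1^2 + |3|·1^3
  = 4 + 2 + 0 + 3 = 9.
This bounds M(r) := max_{|z|=r} |p(z)| from above; equality holds iff all terms c_k z^k can be made to align in phase at a single z on |z|=r.
Part (b). At z = 1 (real, on the circle |z| = r):
  p(1) = (-4)·1^0 + (-2)·1^1 + (0)·1^2 + (3)·1^3 = -3.
  |p(1)| = 3.
Check: |p(1)| = 3 ≤ 9 = M_tri(1). ✓ Equality does not hold at z = 1 (the coefficients have mixed signs, so the terms do not all align in phase there).

M_tri(1) = 9; |p(1)| = 3; equality at z=1: no.


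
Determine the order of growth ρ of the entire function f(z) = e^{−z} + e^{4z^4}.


Each summand is entire of order 1 and 4 respectively (as in the single-exponential case). The order of a sum is at most the max of the orders, so ρ ≤ 4. For the lower bound: on |z|=r choose arg z so that 4z^4 is real positive; then |e^{4z^4}| = e^{4r^4} while |e^{-1z}| ≤ e^{1r^1} = o(e^{4r^4}). So |f| ≥ e^{4r^4}(1 − o(1)) and ρ ≥ 4. Hence ρ = max(1, 4) = 4.
Therefore ρ = 4.

Order ρ = 4.


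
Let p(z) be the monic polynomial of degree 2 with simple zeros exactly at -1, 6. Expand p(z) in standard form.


The polynomial is p(z) = ∏_{α ∈ S} (z − α), where S = {-1, 6}.
Expanding the product yields: p(z) = z^2 -5·z -6.
The resulting polynomial has degree 2 and real coefficients as required.

p(z) = z^2 -5·z -6.


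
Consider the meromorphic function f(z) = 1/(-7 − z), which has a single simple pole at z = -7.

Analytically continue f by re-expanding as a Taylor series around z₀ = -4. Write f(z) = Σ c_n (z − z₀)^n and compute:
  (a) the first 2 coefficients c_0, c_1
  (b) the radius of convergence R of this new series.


Let w = z − z₀, so z = z₀ + w.
Then -7 − z = -7 − (z₀ + w) = (-7 − z₀) − w = -3 − w.
f(z) = 1/(-3 − w) = (1/(-3)) · 1/(1 − w/(-3)) = Σ_{n≥0} w^n / (-3)^(n+1).
So c_n = 1/(-3)^(n+1):
  c_0 = 1/(-3)^1 = -1/3.
  c_1 = 1/(-3)^2 = 1/9.
The series is valid for |w/d| < 1, i.e. |z − z₀| < |d|.
Radius of convergence: R = |-7 − z₀| = |-3| = 3 (distance from z₀ to the singularity z = -7).

c_0 = -1/3, c_1 = 1/9; R = 3.


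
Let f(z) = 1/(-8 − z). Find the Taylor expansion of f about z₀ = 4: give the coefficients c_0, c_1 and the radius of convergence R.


Let w = z − z₀, so z = z₀ + w.
Then -8 − z = -8 − (z₀ + w) = (-8 − z₀) − w = -12 − w.
f(z) = 1/(-12 − w) = (1/(-12)) · 1/(1 − w/(-12)) = Σ_{n≥0} w^n / (-12)^(n+1).
So c_n = 1/(-12)^(n+1):
  c_0 = 1/(-12)^1 = -1/12.
  c_1 = 1/(-12)^2 = 1/144.
The series is valid for |w/d| < 1, i.e. |z − z₀| < |d|.
Radius of convergence: R = |-8 − z₀| = |-12| = 12 (distance from z₀ to the singularity z = -8).

c_0 = -1/12, c_1 = 1/144; R = 12.


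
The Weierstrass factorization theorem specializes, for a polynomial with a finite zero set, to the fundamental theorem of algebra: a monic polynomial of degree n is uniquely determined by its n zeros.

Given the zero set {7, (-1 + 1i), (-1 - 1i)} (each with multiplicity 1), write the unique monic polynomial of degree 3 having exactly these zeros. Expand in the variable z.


The polynomial is p(z) = ∏_{α ∈ S} (z − α), where S = {7, (-1 + 1i), (-1 - 1i)}.
Expanding the product yields: p(z) = z^3 -5·z^2 -12·z -14.
Note conjugate pairs combine to real quadratics: (z − (-1+1i))(z − (-1−1i)) = z² + 2z + 2.
The resulting polynomial has degree 3 and real coefficients as required.

p(z) = z^3 -5·z^2 -12·z -14.


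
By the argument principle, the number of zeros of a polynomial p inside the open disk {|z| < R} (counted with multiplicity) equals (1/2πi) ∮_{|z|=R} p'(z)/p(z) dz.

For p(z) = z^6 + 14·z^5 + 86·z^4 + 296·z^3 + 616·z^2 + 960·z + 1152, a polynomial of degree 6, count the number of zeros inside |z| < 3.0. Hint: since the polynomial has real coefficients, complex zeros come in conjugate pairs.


The zeros of p are: (0 + 2i), (0 - 2i), -4, (-3 + 3i), (-3 - 3i), -4.
Their magnitudes are: 2, 2, 4, 4.243, 4.243, 4.
Zeros with |z| < R = 3.0: (0 + 2i), (0 - 2i).
Count = 2.
By the argument principle, (1/2πi) ∮_{|z|=R} p'(z)/p(z) dz equals exactly this count.

Number of zeros inside |z| < 3.0: 2.


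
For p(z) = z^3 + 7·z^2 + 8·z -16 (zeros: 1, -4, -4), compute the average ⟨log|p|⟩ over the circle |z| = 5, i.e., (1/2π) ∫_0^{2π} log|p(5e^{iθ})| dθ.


Zeros: -4, -4, 1; r = 5.
Inside |z| < r: -4, -4, 1. Outside (|z| ≥ r): ∅.
p(0) = -16, so log|p(0)| = log(16) = 2.7726.
Apply Jensen: I(r) = log|p(0)| + Σ_k log(r/|z_k|), summed over zeros inside |z| < r.
  log(r/|z_k|) for z_k = 1: log(5/1) = 1.6094
  log(r/|z_k|) for z_k = -4: log(5/4) = 0.2231
  log(r/|z_k|) for z_k = -4: log(5/4) = 0.2231
Sum over inside zeros: 2.0557.
I(r) = log|p(0)| + (inside sum) = 2.7726 + 2.0557 = 4.8283.
Closed form (all zeros inside, monic): I(r) = n·log(r) = 3·log(5) = 4.8283. ✓

I(r) ≈ 4.8283.


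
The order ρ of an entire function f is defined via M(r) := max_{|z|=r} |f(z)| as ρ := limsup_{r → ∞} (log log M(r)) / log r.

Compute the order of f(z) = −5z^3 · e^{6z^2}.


M(r) = max_{|z|=r} |-5|·|z|^3·|e^{6z^2}| = 5·r^3 · e^{6r^2} (the factors attain their maxima compatibly on |z|=r). Then log M(r) = log 5 + 3·log r + 6r^2, dominated by the last term, so log log M(r) ~ 2·log r. The polynomial factor -5z^3 contributes only a log r term and does not affect the order. ρ = 2.
Therefore ρ = 2.

Order ρ = 2.


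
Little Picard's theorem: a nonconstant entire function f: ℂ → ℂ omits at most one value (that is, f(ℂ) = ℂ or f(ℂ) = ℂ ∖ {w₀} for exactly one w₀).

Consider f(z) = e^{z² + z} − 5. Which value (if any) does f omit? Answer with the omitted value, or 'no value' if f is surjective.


Little Picard bounds the complement of f(ℂ) to at most one point.
The exponent g(z) = z² + z is a nonconstant polynomial, hence surjective onto ℂ. So e^{g(z)} takes every value in {e^w : w ∈ ℂ} = ℂ ∖ {0}. Adding -5 shifts the range to ℂ ∖ {-5}. f omits exactly -5.

Omitted value: -5.


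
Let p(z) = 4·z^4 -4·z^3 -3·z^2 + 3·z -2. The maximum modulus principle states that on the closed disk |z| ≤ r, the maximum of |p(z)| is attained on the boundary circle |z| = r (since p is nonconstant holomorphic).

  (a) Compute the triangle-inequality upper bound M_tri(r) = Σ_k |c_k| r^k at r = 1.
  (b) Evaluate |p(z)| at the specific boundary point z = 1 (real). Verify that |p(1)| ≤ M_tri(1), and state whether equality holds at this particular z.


Coefficients: c_0 = -2, c_1 = 3, c_2 = -3, c_3 = -4, c_4 = 4. Radius r = 1.
Part (a). Triangle bound: M_tri(r) = Σ_k |c_k| r^k
  = |-2|·1^0 + |3|·1^1 + |-3|·1^2 + |-4|·1^3 + |4|·1^4
  = 2 + 3 + 3 + 4 + 4 = 16.
This bounds M(r) := max_{|z|=r} |p(z)| from above; equality holds iff all terms c_k z^k can be made to align in phase at a single z on |z|=r.
Part (b). At z = 1 (real, on the circle |z| = r):
  p(1) = (-2)·1^0 + (3)·1^1 + (-3)·1^2 + (-4)·1^3 + (4)·1^4 = -2.
  |p(1)| = 2.
Check: |p(1)| = 2 ≤ 16 = M_tri(1). ✓ Equality does not hold at z = 1 (the coefficients have mixed signs, so the terms do not all align in phase there).

M_tri(1) = 16; |p(1)| = 2; equality at z=1: no.


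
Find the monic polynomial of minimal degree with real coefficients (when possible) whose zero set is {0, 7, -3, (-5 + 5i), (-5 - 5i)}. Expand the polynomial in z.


The polynomial is p(z) = ∏_{α ∈ S} (z − α), where S = {0, 7, -3, (-5 + 5i), (-5 - 5i)}.
Expanding the product yields: p(z) = z^5 + 6·z^4 -11·z^3 -410·z^2 -1050·z.
Note conjugate pairs combine to real quadratics: (z − (-5+5i))(z − (-5−5i)) = z² + 10z + 50.
The resulting polynomial has degree 5 and real coefficients as required.

p(z) = z^5 + 6·z^4 -11·z^3 -410·z^2 -1050·z.


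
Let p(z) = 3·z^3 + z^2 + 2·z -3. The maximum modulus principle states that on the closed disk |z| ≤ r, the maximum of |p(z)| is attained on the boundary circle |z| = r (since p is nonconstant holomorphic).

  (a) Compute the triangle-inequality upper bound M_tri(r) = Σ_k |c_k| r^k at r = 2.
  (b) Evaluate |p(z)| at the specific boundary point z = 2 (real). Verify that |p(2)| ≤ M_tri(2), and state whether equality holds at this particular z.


Coefficients: c_0 = -3, c_1 = 2, c_2 = 1, c_3 = 3. Radius r = 2.
Part (a). Triangle bound: M_tri(r) = Σ_k |c_k| r^k
  = |-3|·2^0 + |2|·2^1 + |1|·2^2 + |3|·2^3
  = 3 + 4 + 4 + 24 = 35.
This bounds M(r) := max_{|z|=r} |p(z)| from above; equality holds iff all terms c_k z^k can be made to align in phase at a single z on |z|=r.
Part (b). At z = 2 (real, on the circle |z| = r):
  p(2) = (-3)·2^0 + (2)·2^1 + (1)·2^2 + (3)·2^3 = 29.
  |p(2)| = 29.
Check: |p(2)| = 29 ≤ 35 = M_tri(2). ✓ Equality does not hold at z = 2 (the coefficients have mixed signs, so the terms do not all align in phase there).

M_tri(2) = 35; |p(2)| = 29; equality at z=2: no.


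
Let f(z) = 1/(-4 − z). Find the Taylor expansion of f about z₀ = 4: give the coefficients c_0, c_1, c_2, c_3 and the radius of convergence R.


Let w = z − z₀, so z = z₀ + w.
Then -4 − z = -4 − (z₀ + w) = (-4 − z₀) − w = -8 − w.
f(z) = 1/(-8 − w) = (1/(-8)) · 1/(1 − w/(-8)) = Σ_{n≥0} w^n / (-8)^(n+1).
So c_n = 1/(-8)^(n+1):
  c_0 = 1/(-8)^1 = -1/8.
  c_1 = 1/(-8)^2 = 1/64.
  c_2 = 1/(-8)^3 = -1/512.
  c_3 = 1/(-8)^4 = 1/4096.
The series is valid for |w/d| < 1, i.e. |z − z₀| < |d|.
Radius of convergence: R = |-4 − z₀| = |-8| = 8 (distance from z₀ to the singularity z = -4).

c_0 = -1/8, c_1 = 1/64, c_2 = -1/512, c_3 = 1/4096; R = 8.


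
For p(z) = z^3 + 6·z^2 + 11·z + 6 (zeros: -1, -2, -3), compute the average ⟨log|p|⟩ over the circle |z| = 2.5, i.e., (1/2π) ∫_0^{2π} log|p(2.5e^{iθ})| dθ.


Zeros: -3, -2, -1; r = 2.5.
Inside |z| < r: -2, -1. Outside (|z| ≥ r): -3.
p(0) = 6, so log|p(0)| = log(6) = 1.7918.
Apply Jensen: I(r) = log|p(0)| + Σ_k log(r/|z_k|), summed over zeros inside |z| < r.
  log(r/|z_k|) for z_k = -1: log(2.5/1) = 0.9163
  log(r/|z_k|) for z_k = -2: log(2.5/2) = 0.2231
  Outside zeros (-3) contribute nothing to the Jensen sum.
Sum over inside zeros: 1.1394.
I(r) = log|p(0)| + (inside sum) = 1.7918 + 1.1394 = 2.9312.
Note: since some zeros are outside |z| ≤ r, the simplified n·log(r) form does NOT apply — only the inside zeros contribute.

I(r) ≈ 2.9312.


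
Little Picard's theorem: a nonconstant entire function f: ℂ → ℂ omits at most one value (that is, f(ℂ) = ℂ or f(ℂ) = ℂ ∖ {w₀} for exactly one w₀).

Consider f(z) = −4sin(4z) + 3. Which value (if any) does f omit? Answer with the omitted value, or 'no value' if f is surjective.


Little Picard bounds the complement of f(ℂ) to at most one point.
sin is entire and surjective onto ℂ: for every w ∈ ℂ, sin(ζ) = w has a solution ζ ∈ ℂ (e.g., via the complex inverse arcsin). With ζ = 4z this gives z = ζ/(4). Then -4·sin(4z) takes every value in -4·ℂ = ℂ, and adding 3 is a bijection of ℂ. So f is surjective and omits no value. (Note: only on the real line is sin bounded by [−1, 1].)

Omitted value: no value.


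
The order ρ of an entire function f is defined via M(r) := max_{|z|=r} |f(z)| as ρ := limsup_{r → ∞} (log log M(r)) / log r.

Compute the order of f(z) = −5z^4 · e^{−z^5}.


M(r) = max_{|z|=r} |-5|·|z|^4·|e^{−z^5}| = 5·r^4 · e^{1r^5} (the factors attain their maxima compatibly on |z|=r). Then log M(r) = log 5 + 4·log r + 1r^5, dominated by the last term, so log log M(r) ~ 5·log r. The polynomial factor -5z^4 contributes only a log r term and does not affect the order. ρ = 5.
Therefore ρ = 5.

Order ρ = 5.


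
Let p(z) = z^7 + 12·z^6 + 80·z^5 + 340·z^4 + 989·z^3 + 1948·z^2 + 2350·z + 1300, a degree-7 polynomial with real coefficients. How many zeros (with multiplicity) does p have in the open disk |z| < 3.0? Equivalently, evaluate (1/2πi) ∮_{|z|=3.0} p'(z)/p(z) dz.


The zeros of p are: -2, (-2 + 1i), (-2 - 1i), (-1 + 3i), (-1 - 3i), (-2 + 3i), (-2 - 3i).
Their magnitudes are: 2, 2.236, 2.236, 3.162, 3.162, 3.606, 3.606.
Zeros with |z| < R = 3.0: -2, (-2 + 1i), (-2 - 1i).
Count = 3.
By the argument principle, (1/2πi) ∮_{|z|=R} p'(z)/p(z) dz equals exactly this count.

Number of zeros inside |z| < 3.0: 3.


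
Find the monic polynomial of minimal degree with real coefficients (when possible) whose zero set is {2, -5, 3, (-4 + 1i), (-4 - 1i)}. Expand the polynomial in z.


The polynomial is p(z) = ∏_{α ∈ S} (z − α), where S = {2, -5, 3, (-4 + 1i), (-4 - 1i)}.
Expanding the product yields: p(z) = z^5 + 8·z^4 -2·z^3 -122·z^2 -83·z + 510.
Note conjugate pairs combine to real quadratics: (z − (-4+1i))(z − (-4−1i)) = z² + 8z + 17.
The resulting polynomial has degree 5 and real coefficients as required.

p(z) = z^5 + 8·z^4 -2·z^3 -122·z^2 -83·z + 510.


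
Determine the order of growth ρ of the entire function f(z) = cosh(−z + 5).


cosh(w) is a linear combination of e^{iw} and e^{−iw} (or e^w, e^{−w} in the hyperbolic case), so |cosh(w)| ≤ e^{|w|}. With w = −z + 5, |w| ≤ 1|z| + 5 = 1r + 5 on |z| = r, giving M(r) ≤ e^{1r + 5}, so ρ ≤ 1. On a suitable ray (z = it for sin/cos; z = t for sinh/cosh, t real → ∞), |cosh(−z + 5)| grows like e^{1|t|}/2, so ρ ≥ 1. Hence ρ = 1.
Therefore ρ = 1.

Order ρ = 1.


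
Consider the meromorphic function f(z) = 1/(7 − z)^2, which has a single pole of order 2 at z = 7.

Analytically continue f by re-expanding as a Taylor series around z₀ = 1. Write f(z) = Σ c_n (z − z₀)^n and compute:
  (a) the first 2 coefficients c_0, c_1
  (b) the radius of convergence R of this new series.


Let w = z − z₀, so z = z₀ + w.
Then 7 − z = 7 − (z₀ + w) = (7 − z₀) − w = 6 − w.
f(z) = 1/(6 − w)^2 = (1/(6)^2) · (1 − w/(6))^{−2}.
By the binomial series (1−u)^{−2} = Σ_{n≥0} C(n+1, 1) u^n for |u|<1, with u = w/(6):
  c_n = C(n+1, 1) / (6)^(n+2).
  c_0 = 1/(6)^2 = 1/36.
  c_1 = 2/(6)^3 = 1/108.
The series is valid for |w/d| < 1, i.e. |z − z₀| < |d|.
Radius of convergence: R = |7 − z₀| = |6| = 6 (distance from z₀ to the singularity z = 7).

c_0 = 1/36, c_1 = 1/108; R = 6.


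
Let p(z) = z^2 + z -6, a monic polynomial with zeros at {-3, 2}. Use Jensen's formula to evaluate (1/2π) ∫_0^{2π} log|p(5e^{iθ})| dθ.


Zeros: -3, 2; r = 5.
Inside |z| < r: -3, 2. Outside (|z| ≥ r): ∅.
p(0) = -6, so log|p(0)| = log(6) = 1.7918.
Apply Jensen: I(r) = log|p(0)| + Σ_k log(r/|z_k|), summed over zeros inside |z| < r.
  log(r/|z_k|) for z_k = -3: log(5/3) = 0.5108
  log(r/|z_k|) for z_k = 2: log(5/2) = 0.9163
Sum over inside zeros: 1.4271.
I(r) = log|p(0)| + (inside sum) = 1.7918 + 1.4271 = 3.2189.
Closed form (all zeros inside, monic): I(r) = n·log(r) = 2·log(5) = 3.2189. ✓

I(r) ≈ 3.2189.


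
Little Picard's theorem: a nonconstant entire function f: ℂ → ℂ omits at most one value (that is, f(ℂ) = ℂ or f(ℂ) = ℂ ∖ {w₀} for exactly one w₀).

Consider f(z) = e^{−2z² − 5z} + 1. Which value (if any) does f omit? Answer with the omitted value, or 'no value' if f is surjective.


Little Picard bounds the complement of f(ℂ) to at most one point.
The exponent g(z) = −2z² − 5z is a nonconstant polynomial, hence surjective onto ℂ. So e^{g(z)} takes every value in {e^w : w ∈ ℂ} = ℂ ∖ {0}. Adding 1 shifts the range to ℂ ∖ {1}. f omits exactly 1.

Omitted value: 1.


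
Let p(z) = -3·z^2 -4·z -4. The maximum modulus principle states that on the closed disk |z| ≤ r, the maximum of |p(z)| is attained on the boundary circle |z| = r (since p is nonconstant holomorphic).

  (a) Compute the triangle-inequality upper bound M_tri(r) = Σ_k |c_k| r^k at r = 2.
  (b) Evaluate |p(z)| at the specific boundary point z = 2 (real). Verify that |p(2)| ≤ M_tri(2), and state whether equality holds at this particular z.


Coefficients: c_0 = -4, c_1 = -4, c_2 = -3. Radius r = 2.
Part (a). Triangle bound: M_tri(r) = Σ_k |c_k| r^k
  = |-4|·2^0 + |-4|·2^1 + |-3|·2^2
  = 4 + 8 + 12 = 24.
This bounds M(r) := max_{|z|=r} |p(z)| from above; equality holds iff all terms c_k z^k can be made to align in phase at a single z on |z|=r.
Part (b). At z = 2 (real, on the circle |z| = r):
  p(2) = (-4)·2^0 + (-4)·2^1 + (-3)·2^2 = -24.
  |p(2)| = 24.
Since all nonzero coefficients share the same sign, |p(2)| = 24 = M_tri(2); the triangle bound is attained at z = 2, so in fact M(r) = 24.

M_tri(2) = 24; |p(2)| = 24; equality at z=2: yes.


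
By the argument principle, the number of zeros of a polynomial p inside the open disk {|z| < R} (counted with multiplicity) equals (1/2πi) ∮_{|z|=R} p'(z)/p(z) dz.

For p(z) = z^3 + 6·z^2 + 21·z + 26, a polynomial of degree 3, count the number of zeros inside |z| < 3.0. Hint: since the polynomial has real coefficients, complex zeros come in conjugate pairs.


The zeros of p are: -2, (-2 + 3i), (-2 - 3i).
Their magnitudes are: 2, 3.606, 3.606.
Zeros with |z| < R = 3.0: -2.
Count = 1.
By the argument principle, (1/2πi) ∮_{|z|=R} p'(z)/p(z) dz equals exactly this count.

Number of zeros inside |z| < 3.0: 1.


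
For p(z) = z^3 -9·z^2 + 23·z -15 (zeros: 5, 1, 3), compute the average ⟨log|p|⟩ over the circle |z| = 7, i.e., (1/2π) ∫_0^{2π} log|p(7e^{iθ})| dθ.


Zeros: 1, 3, 5; r = 7.
Inside |z| < r: 1, 3, 5. Outside (|z| ≥ r): ∅.
p(0) = -15, so log|p(0)| = log(15) = 2.7081.
Apply Jensen: I(r) = log|p(0)| + Σ_k log(r/|z_k|), summed over zeros inside |z| < r.
  log(r/|z_k|) for z_k = 5: log(7/5) = 0.3365
  log(r/|z_k|) for z_k = 1: log(7/1) = 1.9459
  log(r/|z_k|) for z_k = 3: log(7/3) = 0.8473
Sum over inside zeros: 3.1297.
I(r) = log|p(0)| + (inside sum) = 2.7081 + 3.1297 = 5.8377.
Closed form (all zeros inside, monic): I(r) = n·log(r) = 3·log(7) = 5.8377. ✓

I(r) ≈ 5.8377.


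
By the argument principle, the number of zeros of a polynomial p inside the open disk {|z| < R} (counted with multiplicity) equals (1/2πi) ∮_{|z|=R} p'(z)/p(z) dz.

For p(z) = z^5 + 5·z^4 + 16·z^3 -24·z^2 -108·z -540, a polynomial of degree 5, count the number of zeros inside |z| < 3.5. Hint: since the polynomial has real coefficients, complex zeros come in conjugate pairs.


The zeros of p are: (-1 + 3i), (-1 - 3i), (-3 + 3i), (-3 - 3i), 3.
Their magnitudes are: 3.162, 3.162, 4.243, 4.243, 3.
Zeros with |z| < R = 3.5: (-1 + 3i), (-1 - 3i), 3.
Count = 3.
By the argument principle, (1/2πi) ∮_{|z|=R} p'(z)/p(z) dz equals exactly this count.

Number of zeros inside |z| < 3.5: 3.


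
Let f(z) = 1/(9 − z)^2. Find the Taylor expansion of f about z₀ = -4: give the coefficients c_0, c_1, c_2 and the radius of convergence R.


Let w = z − z₀, so z = z₀ + w.
Then 9 − z = 9 − (z₀ + w) = (9 − z₀) − w = 13 − w.
f(z) = 1/(13 − w)^2 = (1/(13)^2) · (1 − w/(13))^{−2}.
By the binomial series (1−u)^{−2} = Σ_{n≥0} C(n+1, 1) u^n for |u|<1, with u = w/(13):
  c_n = C(n+1, 1) / (13)^(n+2).
  c_0 = 1/(13)^2 = 1/169.
  c_1 = 2/(13)^3 = 2/2197.
  c_2 = 3/(13)^4 = 3/28561.
The series is valid for |w/d| < 1, i.e. |z − z₀| < |d|.
Radius of convergence: R = |9 − z₀| = |13| = 13 (distance from z₀ to the singularity z = 9).

c_0 = 1/169, c_1 = 2/2197, c_2 = 3/28561; R = 13.


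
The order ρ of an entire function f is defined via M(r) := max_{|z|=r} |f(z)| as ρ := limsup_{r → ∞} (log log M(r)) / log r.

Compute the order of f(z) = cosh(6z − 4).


cosh(w) is a linear combination of e^{iw} and e^{−iw} (or e^w, e^{−w} in the hyperbolic case), so |cosh(w)| ≤ e^{|w|}. With w = 6z − 4, |w| ≤ 6|z| + 4 = 6r + 4 on |z| = r, giving M(r) ≤ e^{6r + 4}, so ρ ≤ 1. On a suitable ray (z = it for sin/cos; z = t for sinh/cosh, t real → ∞), |cosh(6z − 4)| grows like e^{6|t|}/2, so ρ ≥ 1. Hence ρ = 1.
Therefore ρ = 1.

Order ρ = 1.


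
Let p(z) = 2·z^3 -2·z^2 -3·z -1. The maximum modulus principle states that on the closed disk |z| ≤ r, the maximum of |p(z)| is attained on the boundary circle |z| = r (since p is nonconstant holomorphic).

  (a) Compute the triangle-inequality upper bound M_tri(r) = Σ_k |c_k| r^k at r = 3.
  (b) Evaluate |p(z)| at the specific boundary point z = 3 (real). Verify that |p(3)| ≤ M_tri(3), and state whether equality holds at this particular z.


Coefficients: c_0 = -1, c_1 = -3, c_2 = -2, c_3 = 2. Radius r = 3.
Part (a). Triangle bound: M_tri(r) = Σ_k |c_k| r^k
  = |-1|·3^0 + |-3|·3^1 + |-2|·3^2 + |2|·3^3
  = 1 + 9 + 18 + 54 = 82.
This bounds M(r) := max_{|z|=r} |p(z)| from above; equality holds iff all terms c_k z^k can be made to align in phase at a single z on |z|=r.
Part (b). At z = 3 (real, on the circle |z| = r):
  p(3) = (-1)·3^0 + (-3)·3^1 + (-2)·3^2 + (2)·3^3 = 26.
  |p(3)| = 26.
Check: |p(3)| = 26 ≤ 82 = M_tri(3). ✓ Equality does not hold at z = 3 (the coefficients have mixed signs, so the terms do not all align in phase there).

M_tri(3) = 82; |p(3)| = 26; equality at z=3: no.


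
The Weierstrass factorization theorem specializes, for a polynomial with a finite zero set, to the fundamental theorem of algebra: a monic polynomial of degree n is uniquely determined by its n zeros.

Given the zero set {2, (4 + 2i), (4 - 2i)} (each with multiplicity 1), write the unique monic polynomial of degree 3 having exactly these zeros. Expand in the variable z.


The polynomial is p(z) = ∏_{α ∈ S} (z − α), where S = {2, (4 + 2i), (4 - 2i)}.
Expanding the product yields: p(z) = z^3 -10·z^2 + 36·z -40.
Note conjugate pairs combine to real quadratics: (z − (4+2i))(z − (4−2i)) = z² − 8z + 20.
The resulting polynomial has degree 3 and real coefficients as required.

p(z) = z^3 -10·z^2 + 36·z -40.


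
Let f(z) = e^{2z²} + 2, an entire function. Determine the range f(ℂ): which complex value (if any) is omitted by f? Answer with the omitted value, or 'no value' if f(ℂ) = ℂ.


Little Picard bounds the complement of f(ℂ) to at most one point.
The exponent g(z) = 2z² is a nonconstant polynomial, hence surjective onto ℂ. So e^{g(z)} takes every value in {e^w : w ∈ ℂ} = ℂ ∖ {0}. Adding 2 shifts the range to ℂ ∖ {2}. f omits exactly 2.

Omitted value: 2.


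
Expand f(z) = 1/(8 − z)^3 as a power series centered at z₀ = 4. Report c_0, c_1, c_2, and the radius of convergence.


Let w = z − z₀, so z = z₀ + w.
Then 8 − z = 8 − (z₀ + w) = (8 − z₀) − w = 4 − w.
f(z) = 1/(4 − w)^3 = (1/(4)^3) · (1 − w/(4))^{−3}.
By the binomial series (1−u)^{−3} = Σ_{n≥0} C(n+2, 2) u^n for |u|<1, with u = w/(4):
  c_n = C(n+2, 2) / (4)^(n+3).
  c_0 = 1/(4)^3 = 1/64.
  c_1 = 3/(4)^4 = 3/256.
  c_2 = 6/(4)^5 = 3/512.
The series is valid for |w/d| < 1, i.e. |z − z₀| < |d|.
Radius of convergence: R = |8 − z₀| = |4| = 4 (distance from z₀ to the singularity z = 8).

c_0 = 1/64, c_1 = 3/256, c_2 = 3/512; R = 4.


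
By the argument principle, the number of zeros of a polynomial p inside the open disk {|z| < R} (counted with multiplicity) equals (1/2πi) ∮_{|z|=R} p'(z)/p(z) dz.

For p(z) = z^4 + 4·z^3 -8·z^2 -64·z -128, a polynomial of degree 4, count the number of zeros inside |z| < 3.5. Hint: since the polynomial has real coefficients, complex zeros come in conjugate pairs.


The zeros of p are: (-2 + 2i), (-2 - 2i), 4, -4.
Their magnitudes are: 2.828, 2.828, 4, 4.
Zeros with |z| < R = 3.5: (-2 + 2i), (-2 - 2i).
Count = 2.
By the argument principle, (1/2πi) ∮_{|z|=R} p'(z)/p(z) dz equals exactly this count.

Number of zeros inside |z| < 3.5: 2.
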